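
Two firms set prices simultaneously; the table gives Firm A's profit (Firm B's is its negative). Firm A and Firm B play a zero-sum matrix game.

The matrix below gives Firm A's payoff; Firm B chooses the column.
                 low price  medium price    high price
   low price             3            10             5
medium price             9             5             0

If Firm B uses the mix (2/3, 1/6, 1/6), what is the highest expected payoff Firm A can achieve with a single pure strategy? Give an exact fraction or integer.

41/6

low price: (3)·(2/3) + (10)·(1/6) + (5)·(1/6) = 9/2.
medium price: (9)·(2/3) + (5)·(1/6) + (0)·(1/6) = 41/6.
The best pure response is medium price with expected payoff 41/6.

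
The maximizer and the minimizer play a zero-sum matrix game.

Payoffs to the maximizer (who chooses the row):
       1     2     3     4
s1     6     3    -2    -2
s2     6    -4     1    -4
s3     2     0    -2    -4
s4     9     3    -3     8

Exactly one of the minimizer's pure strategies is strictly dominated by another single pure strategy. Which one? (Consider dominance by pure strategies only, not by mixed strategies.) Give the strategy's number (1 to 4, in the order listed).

The minimizer prefers columns that give the maximizer less. Compare 1 with 2: 3 < 6, -4 < 6, 0 < 2, 3 < 9.
So 2 strictly dominates 1 for the minimizer; 1 is strictly dominated.

1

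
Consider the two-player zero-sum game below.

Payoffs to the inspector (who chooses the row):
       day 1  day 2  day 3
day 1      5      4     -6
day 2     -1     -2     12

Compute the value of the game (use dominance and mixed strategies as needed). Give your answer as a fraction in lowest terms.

3/2

Column day 1 is strictly dominated by day 2 for the inspectee (it gives the inspector more in every row).
The remaining 2×2 game on (day 1, day 2) × (day 2, day 3) has no saddle point. Let the inspector play day 1 with probability p; indifference gives 4p − 2(1−p) = −6p + 12(1−p), so p = 7/12.
Similarly the inspectee's optimal q on day 2 is 3/4, and the value is 4·(3/4) + (-6)·(1/4) = 3/2.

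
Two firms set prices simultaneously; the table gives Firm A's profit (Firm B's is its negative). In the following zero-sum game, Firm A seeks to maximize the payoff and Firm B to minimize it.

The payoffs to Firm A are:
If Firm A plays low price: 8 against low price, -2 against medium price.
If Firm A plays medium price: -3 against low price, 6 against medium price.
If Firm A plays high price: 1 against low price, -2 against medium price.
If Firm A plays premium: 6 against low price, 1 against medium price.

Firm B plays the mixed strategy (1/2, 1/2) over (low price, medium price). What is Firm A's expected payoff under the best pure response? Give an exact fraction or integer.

7/2

low price: (8)·(1/2) + (-2)·(1/2) = 3.
medium price: (-3)·(1/2) + (6)·(1/2) = 3/2.
high price: (1)·(1/2) + (-2)·(1/2) = -1/2.
premium: (6)·(1/2) + (1)·(1/2) = 7/2.
The best pure response is premium with expected payoff 7/2.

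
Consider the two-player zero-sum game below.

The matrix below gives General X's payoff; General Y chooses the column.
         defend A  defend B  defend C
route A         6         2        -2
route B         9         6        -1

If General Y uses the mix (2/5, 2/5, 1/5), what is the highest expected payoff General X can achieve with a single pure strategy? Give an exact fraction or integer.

route A: (6)·(2/5) + (2)·(2/5) + (-2)·(1/5) = 14/5.
route B: (9)·(2/5) + (6)·(2/5) + (-1)·(1/5) = 29/5.
The best pure response is route B with expected payoff 29/5.

29/5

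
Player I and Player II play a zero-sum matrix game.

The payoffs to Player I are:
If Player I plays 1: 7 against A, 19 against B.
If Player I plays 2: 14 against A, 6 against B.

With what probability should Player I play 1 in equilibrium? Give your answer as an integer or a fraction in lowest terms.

Row minima are 7 and 6, so Player I's maximin is 7; column maxima are 14 and 19, so Player II's minimax is 14. These differ, so the equilibrium is in mixed strategies.
Let Player I play 1 with probability p. Player II is indifferent when 7p + 14(1−p) = 19p + 6(1−p), giving p = 2/5.

2/5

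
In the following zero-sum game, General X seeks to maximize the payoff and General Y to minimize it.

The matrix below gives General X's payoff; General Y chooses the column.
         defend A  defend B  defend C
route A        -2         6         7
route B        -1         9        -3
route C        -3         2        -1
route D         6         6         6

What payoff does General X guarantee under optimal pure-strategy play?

Row minima: -2, -3, -3, 6 → General X's maximin is 6.
Column maxima: 6, 9, 7 → General Y's minimax is 6.
They coincide at (route D, defend A), so the value is 6.

6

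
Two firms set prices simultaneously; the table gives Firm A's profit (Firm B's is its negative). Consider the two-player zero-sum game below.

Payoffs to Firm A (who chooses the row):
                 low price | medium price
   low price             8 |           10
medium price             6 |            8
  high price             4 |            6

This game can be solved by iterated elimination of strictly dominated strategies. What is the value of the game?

Column medium price is strictly dominated by low price for Firm B (8<10, 6<8, 4<6); eliminate medium price.
Row high price is strictly dominated by row low price (8>4); eliminate high price.
Row medium price is strictly dominated by row low price (8>6); eliminate medium price.
Only (low price, low price) remains, with payoff 8.

8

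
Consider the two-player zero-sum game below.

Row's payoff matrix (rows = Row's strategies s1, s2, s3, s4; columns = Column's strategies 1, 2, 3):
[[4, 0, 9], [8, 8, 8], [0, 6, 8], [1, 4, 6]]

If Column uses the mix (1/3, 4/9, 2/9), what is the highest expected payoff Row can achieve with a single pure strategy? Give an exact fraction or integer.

8

s1: (4)·(1/3) + (0)·(4/9) + (9)·(2/9) = 10/3.
s2: (8)·(1/3) + (8)·(4/9) + (8)·(2/9) = 8.
s3: (0)·(1/3) + (6)·(4/9) + (8)·(2/9) = 40/9.
s4: (1)·(1/3) + (4)·(4/9) + (6)·(2/9) = 31/9.
The best pure response is s2 with expected payoff 8.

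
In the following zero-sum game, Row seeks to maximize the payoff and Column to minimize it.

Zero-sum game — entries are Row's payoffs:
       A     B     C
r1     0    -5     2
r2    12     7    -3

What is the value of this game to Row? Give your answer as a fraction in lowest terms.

Column A is strictly dominated by B for Column (it gives Row more in every row).
The remaining 2×2 game on (r1, r2) × (B, C) has no saddle point. Let Row play r1 with probability p; indifference gives −5p + 7(1−p) = 2p − 3(1−p), so p = 10/17.
Similarly Column's optimal q on B is 5/17, and the value is -5·(5/17) + (2)·(12/17) = -1/17.

-1/17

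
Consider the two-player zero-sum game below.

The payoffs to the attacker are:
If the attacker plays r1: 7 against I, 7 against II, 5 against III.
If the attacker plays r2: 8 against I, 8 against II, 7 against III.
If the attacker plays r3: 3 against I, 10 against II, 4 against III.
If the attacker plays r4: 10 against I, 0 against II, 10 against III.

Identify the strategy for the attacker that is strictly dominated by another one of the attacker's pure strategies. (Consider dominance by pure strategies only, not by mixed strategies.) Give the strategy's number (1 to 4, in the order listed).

1

Compare r1 with r2: 8 > 7, 8 > 7, 7 > 5.
So r2 strictly dominates r1 for the attacker; r1 is strictly dominated.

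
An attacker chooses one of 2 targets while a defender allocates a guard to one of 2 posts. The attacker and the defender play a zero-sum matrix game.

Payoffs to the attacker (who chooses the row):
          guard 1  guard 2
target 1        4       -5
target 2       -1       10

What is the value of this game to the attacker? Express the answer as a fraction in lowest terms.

7/4

Row minima are -5 and -1, so the attacker's maximin is -1; column maxima are 4 and 10, so the defender's minimax is 4. These differ, so the equilibrium is in mixed strategies.
Let the attacker play target 1 with probability p. The defender is indifferent when 4p − (1−p) = −5p + 10(1−p), giving p = 11/20.
Let the defender play guard 1 with probability q. The attacker is indifferent when 4q − 5(1−q) = −q + 10(1−q), giving q = 3/4.
The value is 4·(3/4) + (-5)·(1/4) = 7/4.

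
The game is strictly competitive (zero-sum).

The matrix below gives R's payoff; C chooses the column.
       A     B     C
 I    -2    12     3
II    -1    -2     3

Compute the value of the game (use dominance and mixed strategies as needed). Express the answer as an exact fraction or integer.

-16/15

Column C is strictly dominated by A for C (it gives R more in every row).
The remaining 2×2 game on (I, II) × (A, B) has no saddle point. Let R play I with probability p; indifference gives −2p − (1−p) = 12p − 2(1−p), so p = 1/15.
Similarly C's optimal q on A is 14/15, and the value is -2·(14/15) + (12)·(1/15) = -16/15.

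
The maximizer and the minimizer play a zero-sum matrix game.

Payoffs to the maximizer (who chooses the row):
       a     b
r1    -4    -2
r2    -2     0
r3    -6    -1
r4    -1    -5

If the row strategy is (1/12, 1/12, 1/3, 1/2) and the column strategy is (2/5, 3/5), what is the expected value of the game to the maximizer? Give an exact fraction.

-3

Against (2/5, 3/5), each row's expected payoff is r1: -14/5; r2: -4/5; r3: -3; r4: -17/5.
Taking the (1/12, 1/12, 1/3, 1/2)-weighted average: (1/12)·(-14/5) + (1/12)·(-4/5) + (1/3)·(-3) + (1/2)·(-17/5) = -3.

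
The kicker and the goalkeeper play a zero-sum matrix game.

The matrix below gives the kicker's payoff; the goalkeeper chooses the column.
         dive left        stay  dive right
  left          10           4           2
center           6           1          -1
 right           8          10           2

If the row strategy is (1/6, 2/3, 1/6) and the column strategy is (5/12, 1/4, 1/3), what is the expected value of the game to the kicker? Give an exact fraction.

Against (5/12, 1/4, 1/3), each row's expected payoff is left: 35/6; center: 29/12; right: 13/2.
Taking the (1/6, 2/3, 1/6)-weighted average: (1/6)·(35/6) + (2/3)·(29/12) + (1/6)·(13/2) = 11/3.

11/3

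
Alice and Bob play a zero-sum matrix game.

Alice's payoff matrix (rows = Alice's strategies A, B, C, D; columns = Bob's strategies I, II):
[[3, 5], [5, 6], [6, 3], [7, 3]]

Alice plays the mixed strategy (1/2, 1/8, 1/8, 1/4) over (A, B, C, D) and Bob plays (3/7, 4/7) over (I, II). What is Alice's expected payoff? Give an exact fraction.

251/56

Against (3/7, 4/7), each row's expected payoff is A: 29/7; B: 39/7; C: 30/7; D: 33/7.
Taking the (1/2, 1/8, 1/8, 1/4)-weighted average: (1/2)·(29/7) + (1/8)·(39/7) + (1/8)·(30/7) + (1/4)·(33/7) = 251/56.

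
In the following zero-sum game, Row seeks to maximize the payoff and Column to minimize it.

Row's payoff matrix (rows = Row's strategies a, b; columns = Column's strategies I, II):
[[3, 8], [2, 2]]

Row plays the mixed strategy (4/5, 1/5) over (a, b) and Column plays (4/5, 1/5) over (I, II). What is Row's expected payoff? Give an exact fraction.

Against (4/5, 1/5), each row's expected payoff is a: 4; b: 2.
Taking the (4/5, 1/5)-weighted average: (4/5)·(4) + (1/5)·(2) = 18/5.

18/5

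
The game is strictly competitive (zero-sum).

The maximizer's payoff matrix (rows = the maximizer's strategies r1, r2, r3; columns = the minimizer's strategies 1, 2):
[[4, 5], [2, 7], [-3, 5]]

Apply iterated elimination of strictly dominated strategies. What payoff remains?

Column 2 is strictly dominated by 1 for the minimizer (4<5, 2<7, -3<5); eliminate 2.
Row r3 is strictly dominated by row r1 (4>-3); eliminate r3.
Row r2 is strictly dominated by row r1 (4>2); eliminate r2.
Only (r1, 1) remains, with payoff 4.

4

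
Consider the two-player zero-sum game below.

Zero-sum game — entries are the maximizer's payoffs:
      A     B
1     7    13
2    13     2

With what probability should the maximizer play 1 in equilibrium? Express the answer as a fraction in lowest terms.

Row minima are 7 and 2, so the maximizer's maximin is 7; column maxima are 13 and 13, so the minimizer's minimax is 13. These differ, so the equilibrium is in mixed strategies.
Let the maximizer play 1 with probability p. The minimizer is indifferent when 7p + 13(1−p) = 13p + 2(1−p), giving p = 11/17.

11/17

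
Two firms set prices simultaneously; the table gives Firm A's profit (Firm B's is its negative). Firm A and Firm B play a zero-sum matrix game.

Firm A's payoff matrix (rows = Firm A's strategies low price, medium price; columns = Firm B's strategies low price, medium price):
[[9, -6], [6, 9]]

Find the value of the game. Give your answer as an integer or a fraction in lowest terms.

Row minima are -6 and 6, so Firm A's maximin is 6; column maxima are 9 and 9, so Firm B's minimax is 9. These differ, so the equilibrium is in mixed strategies.
Let Firm A play low price with probability p. Firm B is indifferent when 9p + 6(1−p) = −6p + 9(1−p), giving p = 1/6.
Let Firm B play low price with probability q. Firm A is indifferent when 9q − 6(1−q) = 6q + 9(1−q), giving q = 5/6.
The value is 9·(5/6) + (-6)·(1/6) = 13/2.

13/2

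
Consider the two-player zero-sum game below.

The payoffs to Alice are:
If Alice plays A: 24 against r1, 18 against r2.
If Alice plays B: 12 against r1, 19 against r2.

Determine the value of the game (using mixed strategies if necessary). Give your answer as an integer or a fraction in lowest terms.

Row minima are 18 and 12, so Alice's maximin is 18; column maxima are 24 and 19, so Bob's minimax is 19. These differ, so the equilibrium is in mixed strategies.
Let Alice play A with probability p. Bob is indifferent when 24p + 12(1−p) = 18p + 19(1−p), giving p = 7/13.
Let Bob play r1 with probability q. Alice is indifferent when 24q + 18(1−q) = 12q + 19(1−q), giving q = 1/13.
The value is 24·(1/13) + (18)·(12/13) = 240/13.

240/13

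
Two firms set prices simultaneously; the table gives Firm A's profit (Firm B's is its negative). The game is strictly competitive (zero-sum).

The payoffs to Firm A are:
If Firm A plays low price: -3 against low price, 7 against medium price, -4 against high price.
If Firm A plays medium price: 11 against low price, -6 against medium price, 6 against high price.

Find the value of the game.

Column low price is strictly dominated by high price for Firm B (it gives Firm A more in every row).
The remaining 2×2 game on (low price, medium price) × (medium price, high price) has no saddle point. Let Firm A play low price with probability p; indifference gives 7p − 6(1−p) = −4p + 6(1−p), so p = 12/23.
Similarly Firm B's optimal q on medium price is 10/23, and the value is 7·(10/23) + (-4)·(13/23) = 18/23.

18/23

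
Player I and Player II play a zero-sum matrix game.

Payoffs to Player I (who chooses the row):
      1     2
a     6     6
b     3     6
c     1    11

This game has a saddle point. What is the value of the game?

Row minima: 6, 3, 1 → Player I's maximin is 6.
Column maxima: 6, 11 → Player II's minimax is 6.
They coincide at (a, 1), so the value is 6.

6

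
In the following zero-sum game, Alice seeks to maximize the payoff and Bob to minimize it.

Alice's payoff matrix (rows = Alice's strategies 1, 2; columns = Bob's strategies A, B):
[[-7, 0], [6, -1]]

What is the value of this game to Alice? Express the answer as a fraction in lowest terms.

Row minima are -7 and -1, so Alice's maximin is -1; column maxima are 6 and 0, so Bob's minimax is 0. These differ, so the equilibrium is in mixed strategies.
Let Alice play 1 with probability p. Bob is indifferent when −7p + 6(1−p) = −(1−p), giving p = 1/2.
Let Bob play A with probability q. Alice is indifferent when −7q = 6q − (1−q), giving q = 1/14.
The value is -7·(1/14) + (0)·(13/14) = -1/2.

-1/2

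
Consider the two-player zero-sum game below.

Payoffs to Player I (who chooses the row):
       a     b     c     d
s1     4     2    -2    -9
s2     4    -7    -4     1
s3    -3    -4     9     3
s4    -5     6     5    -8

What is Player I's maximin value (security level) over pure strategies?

-4

The worst-case payoff for each row is s1: -9, s2: -7, s3: -4, s4: -8.
The best of these is -4.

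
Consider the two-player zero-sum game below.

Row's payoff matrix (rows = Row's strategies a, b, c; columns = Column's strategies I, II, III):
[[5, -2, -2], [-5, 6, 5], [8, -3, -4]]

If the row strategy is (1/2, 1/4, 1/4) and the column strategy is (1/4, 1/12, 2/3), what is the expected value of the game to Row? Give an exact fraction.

7/24

Against (1/4, 1/12, 2/3), each row's expected payoff is a: -1/4; b: 31/12; c: -11/12.
Taking the (1/2, 1/4, 1/4)-weighted average: (1/2)·(-1/4) + (1/4)·(31/12) + (1/4)·(-11/12) = 7/24.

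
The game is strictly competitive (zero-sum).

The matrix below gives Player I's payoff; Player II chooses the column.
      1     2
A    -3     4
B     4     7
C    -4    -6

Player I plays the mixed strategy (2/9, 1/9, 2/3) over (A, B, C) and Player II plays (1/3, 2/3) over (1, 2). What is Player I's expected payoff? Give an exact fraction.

-68/27

Against (1/3, 2/3), each row's expected payoff is A: 5/3; B: 6; C: -16/3.
Taking the (2/9, 1/9, 2/3)-weighted average: (2/9)·(5/3) + (1/9)·(6) + (2/3)·(-16/3) = -68/27.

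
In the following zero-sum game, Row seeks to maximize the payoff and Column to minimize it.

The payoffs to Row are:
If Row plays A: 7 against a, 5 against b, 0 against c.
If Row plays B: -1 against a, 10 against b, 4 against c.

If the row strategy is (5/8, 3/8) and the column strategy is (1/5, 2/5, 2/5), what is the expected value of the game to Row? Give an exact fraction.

83/20

Against (1/5, 2/5, 2/5), each row's expected payoff is A: 17/5; B: 27/5.
Taking the (5/8, 3/8)-weighted average: (5/8)·(17/5) + (3/8)·(27/5) = 83/20.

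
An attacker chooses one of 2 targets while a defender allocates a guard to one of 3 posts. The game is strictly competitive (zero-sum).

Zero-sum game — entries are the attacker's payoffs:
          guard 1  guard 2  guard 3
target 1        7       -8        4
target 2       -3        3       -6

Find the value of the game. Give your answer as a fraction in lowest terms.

-12/7

Column guard 1 is strictly dominated by guard 3 for the defender (it gives the attacker more in every row).
The remaining 2×2 game on (target 1, target 2) × (guard 2, guard 3) has no saddle point. Let the attacker play target 1 with probability p; indifference gives −8p + 3(1−p) = 4p − 6(1−p), so p = 3/7.
Similarly the defender's optimal q on guard 2 is 10/21, and the value is -8·(10/21) + (4)·(11/21) = -12/7.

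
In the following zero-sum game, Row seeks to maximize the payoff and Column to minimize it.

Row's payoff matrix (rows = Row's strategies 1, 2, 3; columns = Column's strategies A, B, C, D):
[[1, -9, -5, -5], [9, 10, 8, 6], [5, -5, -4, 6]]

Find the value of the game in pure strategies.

6

Row minima: -9, 6, -5 → Row's maximin is 6.
Column maxima: 9, 10, 8, 6 → Column's minimax is 6.
They coincide at (2, D), so the value is 6.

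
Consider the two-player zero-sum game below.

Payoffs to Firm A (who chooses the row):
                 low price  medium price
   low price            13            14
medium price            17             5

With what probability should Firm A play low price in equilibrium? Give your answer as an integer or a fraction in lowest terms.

12/13

Row minima are 13 and 5, so Firm A's maximin is 13; column maxima are 17 and 14, so Firm B's minimax is 14. These differ, so the equilibrium is in mixed strategies.
Let Firm A play low price with probability p. Firm B is indifferent when 13p + 17(1−p) = 14p + 5(1−p), giving p = 12/13.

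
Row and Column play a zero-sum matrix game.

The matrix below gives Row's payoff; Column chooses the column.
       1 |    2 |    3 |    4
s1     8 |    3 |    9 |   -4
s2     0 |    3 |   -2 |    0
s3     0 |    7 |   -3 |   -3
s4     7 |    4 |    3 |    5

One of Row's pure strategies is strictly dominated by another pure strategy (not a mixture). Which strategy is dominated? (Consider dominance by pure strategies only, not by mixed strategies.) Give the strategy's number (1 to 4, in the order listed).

2

Compare s2 with s4: 7 > 0, 4 > 3, 3 > -2, 5 > 0.
So s4 strictly dominates s2 for Row; s2 is strictly dominated.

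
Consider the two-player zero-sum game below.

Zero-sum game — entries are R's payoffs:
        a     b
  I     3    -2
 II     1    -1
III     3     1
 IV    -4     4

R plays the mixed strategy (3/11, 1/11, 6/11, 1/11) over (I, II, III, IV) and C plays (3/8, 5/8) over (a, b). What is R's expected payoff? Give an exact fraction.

Against (3/8, 5/8), each row's expected payoff is I: -1/8; II: -1/4; III: 7/4; IV: 1.
Taking the (3/11, 1/11, 6/11, 1/11)-weighted average: (3/11)·(-1/8) + (1/11)·(-1/4) + (6/11)·(7/4) + (1/11)·(1) = 87/88.

87/88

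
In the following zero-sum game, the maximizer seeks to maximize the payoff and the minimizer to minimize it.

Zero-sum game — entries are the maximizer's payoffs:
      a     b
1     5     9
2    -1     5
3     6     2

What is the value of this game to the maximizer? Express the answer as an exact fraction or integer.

11/2

Row 2 is strictly dominated by row 1, so the maximizer never plays it.
The remaining 2×2 game on (1, 3) × (a, b) has no saddle point. Let the maximizer play 1 with probability p; indifference gives 5p + 6(1−p) = 9p + 2(1−p), so p = 1/2.
Similarly the minimizer's optimal q on a is 7/8, and the value is 5·(7/8) + (9)·(1/8) = 11/2.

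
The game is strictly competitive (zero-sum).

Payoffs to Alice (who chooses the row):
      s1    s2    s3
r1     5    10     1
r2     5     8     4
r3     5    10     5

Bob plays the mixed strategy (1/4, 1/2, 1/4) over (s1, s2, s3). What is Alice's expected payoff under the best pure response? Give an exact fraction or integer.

15/2

r1: (5)·(1/4) + (10)·(1/2) + (1)·(1/4) = 13/2.
r2: (5)·(1/4) + (8)·(1/2) + (4)·(1/4) = 25/4.
r3: (5)·(1/4) + (10)·(1/2) + (5)·(1/4) = 15/2.
The best pure response is r3 with expected payoff 15/2.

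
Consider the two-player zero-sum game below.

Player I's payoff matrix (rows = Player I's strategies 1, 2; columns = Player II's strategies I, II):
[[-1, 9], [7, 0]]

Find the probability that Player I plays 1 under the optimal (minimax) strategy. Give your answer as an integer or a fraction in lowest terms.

7/17

Row minima are -1 and 0, so Player I's maximin is 0; column maxima are 7 and 9, so Player II's minimax is 7. These differ, so the equilibrium is in mixed strategies.
Let Player I play 1 with probability p. Player II is indifferent when −p + 7(1−p) = 9p, giving p = 7/17.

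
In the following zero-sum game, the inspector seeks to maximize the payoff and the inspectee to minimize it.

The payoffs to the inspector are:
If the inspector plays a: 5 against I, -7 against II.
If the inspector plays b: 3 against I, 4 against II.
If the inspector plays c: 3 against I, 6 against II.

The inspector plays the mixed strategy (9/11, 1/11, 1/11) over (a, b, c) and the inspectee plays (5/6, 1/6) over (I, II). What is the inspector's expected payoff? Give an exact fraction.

101/33

Against (5/6, 1/6), each row's expected payoff is a: 3; b: 19/6; c: 7/2.
Taking the (9/11, 1/11, 1/11)-weighted average: (9/11)·(3) + (1/11)·(19/6) + (1/11)·(7/2) = 101/33.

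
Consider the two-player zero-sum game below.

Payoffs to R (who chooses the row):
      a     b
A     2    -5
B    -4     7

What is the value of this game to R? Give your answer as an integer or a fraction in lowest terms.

-1/3

Row minima are -5 and -4, so R's maximin is -4; column maxima are 2 and 7, so C's minimax is 2. These differ, so the equilibrium is in mixed strategies.
Let R play A with probability p. C is indifferent when 2p − 4(1−p) = −5p + 7(1−p), giving p = 11/18.
Let C play a with probability q. R is indifferent when 2q − 5(1−q) = −4q + 7(1−q), giving q = 2/3.
The value is 2·(2/3) + (-5)·(1/3) = -1/3.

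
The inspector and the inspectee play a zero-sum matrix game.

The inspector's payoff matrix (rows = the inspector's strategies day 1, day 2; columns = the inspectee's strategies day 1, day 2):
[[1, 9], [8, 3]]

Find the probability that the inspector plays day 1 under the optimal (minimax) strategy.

5/13

Row minima are 1 and 3, so the inspector's maximin is 3; column maxima are 8 and 9, so the inspectee's minimax is 8. These differ, so the equilibrium is in mixed strategies.
Let the inspector play day 1 with probability p. The inspectee is indifferent when p + 8(1−p) = 9p + 3(1−p), giving p = 5/13.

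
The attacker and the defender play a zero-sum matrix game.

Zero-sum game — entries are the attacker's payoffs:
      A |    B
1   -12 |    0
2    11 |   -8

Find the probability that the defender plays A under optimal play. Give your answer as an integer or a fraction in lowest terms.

Row minima are -12 and -8, so the attacker's maximin is -8; column maxima are 11 and 0, so the defender's minimax is 0. These differ, so the equilibrium is in mixed strategies.
Let the defender play A with probability q. The attacker is indifferent when −12q = 11q − 8(1−q), giving q = 8/31.

8/31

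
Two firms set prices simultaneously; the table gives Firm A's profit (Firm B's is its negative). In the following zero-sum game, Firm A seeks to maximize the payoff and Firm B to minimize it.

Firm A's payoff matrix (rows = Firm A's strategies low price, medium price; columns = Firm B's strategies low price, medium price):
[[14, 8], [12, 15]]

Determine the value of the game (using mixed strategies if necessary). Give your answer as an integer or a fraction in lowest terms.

38/3

Row minima are 8 and 12, so Firm A's maximin is 12; column maxima are 14 and 15, so Firm B's minimax is 14. These differ, so the equilibrium is in mixed strategies.
Let Firm A play low price with probability p. Firm B is indifferent when 14p + 12(1−p) = 8p + 15(1−p), giving p = 1/3.
Let Firm B play low price with probability q. Firm A is indifferent when 14q + 8(1−q) = 12q + 15(1−q), giving q = 7/9.
The value is 14·(7/9) + (8)·(2/9) = 38/3.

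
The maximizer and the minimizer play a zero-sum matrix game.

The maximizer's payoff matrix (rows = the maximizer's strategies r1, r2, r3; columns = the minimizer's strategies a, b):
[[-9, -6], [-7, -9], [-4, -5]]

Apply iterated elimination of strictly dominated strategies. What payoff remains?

Row r1 is strictly dominated by row r3 (-4>-9, -5>-6); eliminate r1.
Row r2 is strictly dominated by row r3 (-4>-7, -5>-9); eliminate r2.
Column a is strictly dominated by b for the minimizer (-5<-4); eliminate a.
Only (r3, b) remains, with payoff -5.

-5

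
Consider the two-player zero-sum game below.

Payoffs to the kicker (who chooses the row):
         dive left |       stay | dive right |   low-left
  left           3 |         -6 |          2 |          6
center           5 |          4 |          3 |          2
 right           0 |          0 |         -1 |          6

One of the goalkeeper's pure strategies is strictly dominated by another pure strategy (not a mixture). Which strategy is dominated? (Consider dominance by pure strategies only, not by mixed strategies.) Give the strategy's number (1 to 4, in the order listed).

1

The goalkeeper prefers columns that give the kicker less. Compare dive left with dive right: 2 < 3, 3 < 5, -1 < 0.
So dive right strictly dominates dive left for the goalkeeper; dive left is strictly dominated.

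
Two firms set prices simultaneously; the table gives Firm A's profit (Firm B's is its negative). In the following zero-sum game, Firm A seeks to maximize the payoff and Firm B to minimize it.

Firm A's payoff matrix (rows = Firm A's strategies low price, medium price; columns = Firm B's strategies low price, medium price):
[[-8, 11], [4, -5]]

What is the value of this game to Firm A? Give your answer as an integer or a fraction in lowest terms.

1/7

Row minima are -8 and -5, so Firm A's maximin is -5; column maxima are 4 and 11, so Firm B's minimax is 4. These differ, so the equilibrium is in mixed strategies.
Let Firm A play low price with probability p. Firm B is indifferent when −8p + 4(1−p) = 11p − 5(1−p), giving p = 9/28.
Let Firm B play low price with probability q. Firm A is indifferent when −8q + 11(1−q) = 4q − 5(1−q), giving q = 4/7.
The value is -8·(4/7) + (11)·(3/7) = 1/7.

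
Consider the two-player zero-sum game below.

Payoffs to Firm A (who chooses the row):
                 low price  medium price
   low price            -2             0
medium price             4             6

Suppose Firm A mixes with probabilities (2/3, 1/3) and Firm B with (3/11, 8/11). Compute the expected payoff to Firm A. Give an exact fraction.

16/11

Against (3/11, 8/11), each row's expected payoff is low price: -6/11; medium price: 60/11.
Taking the (2/3, 1/3)-weighted average: (2/3)·(-6/11) + (1/3)·(60/11) = 16/11.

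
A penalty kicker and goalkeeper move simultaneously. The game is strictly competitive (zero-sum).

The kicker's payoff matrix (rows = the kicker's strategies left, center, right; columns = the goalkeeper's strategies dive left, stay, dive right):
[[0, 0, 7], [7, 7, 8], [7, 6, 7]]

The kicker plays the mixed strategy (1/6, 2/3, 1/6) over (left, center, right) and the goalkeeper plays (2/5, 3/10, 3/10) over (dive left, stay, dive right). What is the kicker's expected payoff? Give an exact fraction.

19/3

Against (2/5, 3/10, 3/10), each row's expected payoff is left: 21/10; center: 73/10; right: 67/10.
Taking the (1/6, 2/3, 1/6)-weighted average: (1/6)·(21/10) + (2/3)·(73/10) + (1/6)·(67/10) = 19/3.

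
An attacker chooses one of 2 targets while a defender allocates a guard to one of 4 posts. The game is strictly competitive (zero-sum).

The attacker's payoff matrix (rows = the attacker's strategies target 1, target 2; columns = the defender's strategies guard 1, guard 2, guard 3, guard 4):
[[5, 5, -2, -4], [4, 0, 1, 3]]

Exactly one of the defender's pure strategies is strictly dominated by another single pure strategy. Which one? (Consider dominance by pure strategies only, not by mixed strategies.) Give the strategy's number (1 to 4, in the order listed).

1

The defender prefers columns that give the attacker less. Compare guard 1 with guard 3: -2 < 5, 1 < 4.
So guard 3 strictly dominates guard 1 for the defender; guard 1 is strictly dominated.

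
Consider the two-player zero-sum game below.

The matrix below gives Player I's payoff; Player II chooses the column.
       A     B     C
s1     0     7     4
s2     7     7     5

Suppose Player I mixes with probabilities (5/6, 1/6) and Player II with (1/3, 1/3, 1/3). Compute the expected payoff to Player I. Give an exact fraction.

37/9

Against (1/3, 1/3, 1/3), each row's expected payoff is s1: 11/3; s2: 19/3.
Taking the (5/6, 1/6)-weighted average: (5/6)·(11/3) + (1/6)·(19/3) = 37/9.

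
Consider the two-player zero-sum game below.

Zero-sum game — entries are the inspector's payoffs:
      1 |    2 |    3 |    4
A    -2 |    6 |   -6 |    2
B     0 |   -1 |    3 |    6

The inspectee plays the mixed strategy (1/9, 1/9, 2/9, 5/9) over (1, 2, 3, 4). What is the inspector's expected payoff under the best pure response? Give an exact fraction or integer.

A: (-2)·(1/9) + (6)·(1/9) + (-6)·(2/9) + (2)·(5/9) = 2/9.
B: (0)·(1/9) + (-1)·(1/9) + (3)·(2/9) + (6)·(5/9) = 35/9.
The best pure response is B with expected payoff 35/9.

35/9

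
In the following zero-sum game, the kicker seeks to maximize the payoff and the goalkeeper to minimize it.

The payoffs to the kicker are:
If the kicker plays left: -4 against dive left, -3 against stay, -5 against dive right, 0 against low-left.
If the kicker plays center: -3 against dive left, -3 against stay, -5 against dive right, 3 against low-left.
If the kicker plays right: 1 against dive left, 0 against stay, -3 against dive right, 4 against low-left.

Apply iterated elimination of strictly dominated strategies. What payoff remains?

-3

Row left is strictly dominated by row right (1>-4, 0>-3, -3>-5, 4>0); eliminate left.
Row center is strictly dominated by row right (1>-3, 0>-3, -3>-5, 4>3); eliminate center.
Column stay is strictly dominated by dive right for the goalkeeper (-3<0); eliminate stay.
Column dive left is strictly dominated by dive right for the goalkeeper (-3<1); eliminate dive left.
Column low-left is strictly dominated by dive right for the goalkeeper (-3<4); eliminate low-left.
Only (right, dive right) remains, with payoff -3.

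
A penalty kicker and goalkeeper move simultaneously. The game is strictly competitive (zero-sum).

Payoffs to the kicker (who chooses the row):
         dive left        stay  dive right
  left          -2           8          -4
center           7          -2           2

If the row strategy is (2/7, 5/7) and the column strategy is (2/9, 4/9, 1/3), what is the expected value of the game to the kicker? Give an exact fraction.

92/63

Against (2/9, 4/9, 1/3), each row's expected payoff is left: 16/9; center: 4/3.
Taking the (2/7, 5/7)-weighted average: (2/7)·(16/9) + (5/7)·(4/3) = 92/63.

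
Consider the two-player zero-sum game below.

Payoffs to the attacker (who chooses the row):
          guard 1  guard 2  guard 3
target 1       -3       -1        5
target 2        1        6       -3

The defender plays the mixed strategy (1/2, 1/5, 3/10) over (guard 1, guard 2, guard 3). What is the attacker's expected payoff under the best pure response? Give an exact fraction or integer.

target 1: (-3)·(1/2) + (-1)·(1/5) + (5)·(3/10) = -1/5.
target 2: (1)·(1/2) + (6)·(1/5) + (-3)·(3/10) = 4/5.
The best pure response is target 2 with expected payoff 4/5.

4/5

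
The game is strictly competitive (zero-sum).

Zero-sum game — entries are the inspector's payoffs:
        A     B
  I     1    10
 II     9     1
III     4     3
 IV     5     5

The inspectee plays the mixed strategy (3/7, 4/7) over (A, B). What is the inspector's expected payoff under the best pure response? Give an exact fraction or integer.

I: (1)·(3/7) + (10)·(4/7) = 43/7.
II: (9)·(3/7) + (1)·(4/7) = 31/7.
III: (4)·(3/7) + (3)·(4/7) = 24/7.
IV: (5)·(3/7) + (5)·(4/7) = 5.
The best pure response is I with expected payoff 43/7.

43/7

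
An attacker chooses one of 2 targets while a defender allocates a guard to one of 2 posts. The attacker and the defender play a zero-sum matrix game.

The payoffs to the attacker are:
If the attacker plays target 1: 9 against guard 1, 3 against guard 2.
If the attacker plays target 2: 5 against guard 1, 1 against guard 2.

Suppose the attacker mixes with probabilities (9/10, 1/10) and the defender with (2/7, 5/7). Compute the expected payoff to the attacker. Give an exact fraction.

156/35

Against (2/7, 5/7), each row's expected payoff is target 1: 33/7; target 2: 15/7.
Taking the (9/10, 1/10)-weighted average: (9/10)·(33/7) + (1/10)·(15/7) = 156/35.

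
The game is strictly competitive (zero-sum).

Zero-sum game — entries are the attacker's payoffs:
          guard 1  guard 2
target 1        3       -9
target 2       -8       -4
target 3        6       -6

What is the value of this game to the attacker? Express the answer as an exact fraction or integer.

-9/2

Row target 1 is strictly dominated by row target 3, so the attacker never plays it.
The remaining 2×2 game on (target 2, target 3) × (guard 1, guard 2) has no saddle point. Let the attacker play target 2 with probability p; indifference gives −8p + 6(1−p) = −4p − 6(1−p), so p = 3/4.
Similarly the defender's optimal q on guard 1 is 1/8, and the value is -8·(1/8) + (-4)·(7/8) = -9/2.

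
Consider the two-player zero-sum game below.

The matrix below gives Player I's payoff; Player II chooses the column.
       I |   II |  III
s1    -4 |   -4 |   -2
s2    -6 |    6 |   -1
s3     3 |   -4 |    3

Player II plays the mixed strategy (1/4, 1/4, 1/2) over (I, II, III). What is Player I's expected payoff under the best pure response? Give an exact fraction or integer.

5/4

s1: (-4)·(1/4) + (-4)·(1/4) + (-2)·(1/2) = -3.
s2: (-6)·(1/4) + (6)·(1/4) + (-1)·(1/2) = -1/2.
s3: (3)·(1/4) + (-4)·(1/4) + (3)·(1/2) = 5/4.
The best pure response is s3 with expected payoff 5/4.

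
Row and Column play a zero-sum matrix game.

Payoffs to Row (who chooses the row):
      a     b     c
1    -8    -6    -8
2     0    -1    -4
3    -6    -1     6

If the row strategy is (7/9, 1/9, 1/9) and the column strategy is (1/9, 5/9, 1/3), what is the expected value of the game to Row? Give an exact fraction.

-148/27

Against (1/9, 5/9, 1/3), each row's expected payoff is 1: -62/9; 2: -17/9; 3: 7/9.
Taking the (7/9, 1/9, 1/9)-weighted average: (7/9)·(-62/9) + (1/9)·(-17/9) + (1/9)·(7/9) = -148/27.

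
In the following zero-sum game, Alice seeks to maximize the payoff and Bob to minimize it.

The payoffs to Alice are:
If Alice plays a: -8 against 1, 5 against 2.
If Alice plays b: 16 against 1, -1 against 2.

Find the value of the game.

Row minima are -8 and -1, so Alice's maximin is -1; column maxima are 16 and 5, so Bob's minimax is 5. These differ, so the equilibrium is in mixed strategies.
Let Alice play a with probability p. Bob is indifferent when −8p + 16(1−p) = 5p − (1−p), giving p = 17/30.
Let Bob play 1 with probability q. Alice is indifferent when −8q + 5(1−q) = 16q − (1−q), giving q = 1/5.
The value is -8·(1/5) + (5)·(4/5) = 12/5.

12/5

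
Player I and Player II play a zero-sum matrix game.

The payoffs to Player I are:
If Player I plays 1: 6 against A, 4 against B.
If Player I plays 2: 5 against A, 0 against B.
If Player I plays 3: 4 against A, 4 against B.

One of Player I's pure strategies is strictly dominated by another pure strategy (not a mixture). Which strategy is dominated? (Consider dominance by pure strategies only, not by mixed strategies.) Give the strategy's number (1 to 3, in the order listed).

Compare 2 with 1: 6 > 5, 4 > 0.
So 1 strictly dominates 2 for Player I; 2 is strictly dominated.

2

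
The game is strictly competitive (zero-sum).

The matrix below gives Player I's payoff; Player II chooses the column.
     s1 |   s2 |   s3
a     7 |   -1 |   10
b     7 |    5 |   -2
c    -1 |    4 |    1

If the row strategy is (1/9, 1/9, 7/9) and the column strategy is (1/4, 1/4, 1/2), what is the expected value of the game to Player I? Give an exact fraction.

23/12

Against (1/4, 1/4, 1/2), each row's expected payoff is a: 13/2; b: 2; c: 5/4.
Taking the (1/9, 1/9, 7/9)-weighted average: (1/9)·(13/2) + (1/9)·(2) + (7/9)·(5/4) = 23/12.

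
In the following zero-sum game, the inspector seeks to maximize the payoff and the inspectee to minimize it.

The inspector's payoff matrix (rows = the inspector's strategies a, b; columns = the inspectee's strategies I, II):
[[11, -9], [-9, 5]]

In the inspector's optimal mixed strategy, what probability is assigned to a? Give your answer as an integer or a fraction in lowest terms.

Row minima are -9 and -9, so the inspector's maximin is -9; column maxima are 11 and 5, so the inspectee's minimax is 5. These differ, so the equilibrium is in mixed strategies.
Let the inspector play a with probability p. The inspectee is indifferent when 11p − 9(1−p) = −9p + 5(1−p), giving p = 7/17.

7/17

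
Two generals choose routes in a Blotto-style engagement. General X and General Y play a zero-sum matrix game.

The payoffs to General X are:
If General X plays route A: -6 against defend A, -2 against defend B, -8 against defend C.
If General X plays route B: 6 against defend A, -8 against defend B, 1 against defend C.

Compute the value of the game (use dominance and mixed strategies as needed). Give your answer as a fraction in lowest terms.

Column defend A is strictly dominated by defend C for General Y (it gives General X more in every row).
The remaining 2×2 game on (route A, route B) × (defend B, defend C) has no saddle point. Let General X play route A with probability p; indifference gives −2p − 8(1−p) = −8p + (1−p), so p = 3/5.
Similarly General Y's optimal q on defend B is 3/5, and the value is -2·(3/5) + (-8)·(2/5) = -22/5.

-22/5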